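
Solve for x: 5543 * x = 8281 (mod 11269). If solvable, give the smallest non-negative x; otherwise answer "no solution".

6129

First find gcd(5543, 11269):
11269 = 2·5543 + 183
5543 = 30·183 + 53
183 = 3·53 + 24
53 = 2·24 + 5
24 = 4·5 + 4
5 = 1·4 + 1
4 = 4·1 + 0
gcd = 1, so a unique solution mod 11269 exists.
Back-substitute for the Bézout coefficients:
1 = 5 − 4
1 = −24 + 5·5
1 = 5·53 − 11·24
1 = −11·183 + 38·53
1 = 38·5543 − 1151·183
1 = −1151·11269 + 2340·5543
So 5543·(2340) ≡ 1 (mod 11269), giving 5543⁻¹ ≡ 2340.
x ≡ 5543⁻¹·8281 ≡ 2340·8281 ≡ 6129 (mod 11269).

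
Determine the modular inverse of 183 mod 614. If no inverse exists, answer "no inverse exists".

gcd(614, 183) by repeated division:
614 = 3·183 + 65
183 = 2·65 + 53
65 = 1·53 + 12
53 = 4·12 + 5
12 = 2·5 + 2
5 = 2·2 + 1
2 = 2·1 + 0
gcd = 1, so the inverse exists. Back-substitute:
1 = 5 − 2·2
1 = −2·12 + 5·5
1 = 5·53 − 22·12
1 = −22·65 + 27·53
1 = 27·183 − 76·65
1 = −76·614 + 255·183
So 183·255 ≡ 1 (mod 614).

255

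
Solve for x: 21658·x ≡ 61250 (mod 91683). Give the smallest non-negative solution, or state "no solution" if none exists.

First find gcd(21658, 91683):
91683 = 4×21658 + 5051
21658 = 4×5051 + 1454
5051 = 3×1454 + 689
1454 = 2×689 + 76
689 = 9×76 + 5
76 = 15×5 + 1
5 = 5×1 + 0
gcd = 1, so a unique solution mod 91683 exists.
Back-substitute for the Bézout coefficients:
1 = 76 − 15·5
1 = −15·689 + 136·76
1 = 136·1454 − 287·689
1 = −287·5051 + 997·1454
1 = 997·21658 − 4275·5051
1 = −4275·91683 + 18097·21658
So 21658·(18097) ≡ 1 (mod 91683), giving 21658⁻¹ ≡ 18097.
x ≡ 21658⁻¹·61250 ≡ 18097·61250 ≡ 85463 (mod 91683).

85463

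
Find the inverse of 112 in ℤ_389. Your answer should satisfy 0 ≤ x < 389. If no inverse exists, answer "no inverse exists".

66

Extended Euclidean algorithm:
389 = 3*112 + 53
112 = 2*53 + 6
53 = 8*6 + 5
6 = 1*5 + 1
5 = 5*1 + 0
The gcd is 1. Working backward:
1 = 6 − 5
1 = −53 + 9·6
1 = 9·112 − 19·53
1 = −19·389 + 66·112
So 112·66 ≡ 1 (mod 389).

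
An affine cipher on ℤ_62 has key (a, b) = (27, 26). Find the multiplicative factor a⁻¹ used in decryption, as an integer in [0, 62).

Extended Euclidean algorithm:
62 = 2×27 + 8
27 = 3×8 + 3
8 = 2×3 + 2
3 = 1×2 + 1
2 = 2×1 + 0
Since gcd(27, 62) = 1, back-substitute to write 1 as a combination:
1 = 3 − 2
1 = −8 + 3·3
1 = 3·27 − 10·8
1 = −10·62 + 23·27
So 27·23 ≡ 1 (mod 62).

23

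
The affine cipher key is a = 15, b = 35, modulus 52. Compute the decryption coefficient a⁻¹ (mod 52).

7

gcd(52, 15) by repeated division:
52 = 3×15 + 7
15 = 2×7 + 1
7 = 7×1 + 0
Since gcd(15, 52) = 1, back-substitute to write 1 as a combination:
1 = 15 − 2·7
1 = −2·52 + 7·15
So 15·7 ≡ 1 (mod 52).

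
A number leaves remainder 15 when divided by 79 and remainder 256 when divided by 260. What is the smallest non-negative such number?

Write x = 15 + 79·k. Then 79·k ≡ 256 − 15 ≡ 241 (mod 260).
Need 79⁻¹ mod 260. Extended Euclid on (260, 79):
260 = 3*79 + 23
79 = 3*23 + 10
23 = 2*10 + 3
10 = 3*3 + 1
3 = 3*1 + 0
Back-substitute:
1 = 10 − 3·3
1 = −3·23 + 7·10
1 = 7·79 − 24·23
1 = −24·260 + 79·79
79⁻¹ ≡ 79 (mod 260), so k ≡ 79·241 ≡ 59 (mod 260).
x = 15 + 79·59 = 4676.

4676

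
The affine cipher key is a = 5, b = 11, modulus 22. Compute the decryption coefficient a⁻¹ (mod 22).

9

gcd(22, 5) by repeated division:
22 = 4×5 + 2
5 = 2×2 + 1
2 = 2×1 + 0
gcd = 1, so the inverse exists. Back-substitute:
1 = 5 − 2·2
1 = −2·22 + 9·5
So 5·9 ≡ 1 (mod 22).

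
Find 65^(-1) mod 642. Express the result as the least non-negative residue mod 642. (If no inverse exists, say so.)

563

Extended Euclidean algorithm:
642 = 9·65 + 57
65 = 1·57 + 8
57 = 7·8 + 1
8 = 8·1 + 0
Since gcd(65, 642) = 1, back-substitute to write 1 as a combination:
1 = 57 − 7·8
1 = −7·65 + 8·57
1 = 8·642 − 79·65
So 65·(-79) ≡ 1 (mod 642), and -79 ≡ 563 (mod 642).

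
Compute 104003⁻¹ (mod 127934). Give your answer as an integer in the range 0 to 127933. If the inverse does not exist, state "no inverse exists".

Extended Euclidean algorithm:
127934 = 1×104003 + 23931
104003 = 4×23931 + 8279
23931 = 2×8279 + 7373
8279 = 1×7373 + 906
7373 = 8×906 + 125
906 = 7×125 + 31
125 = 4×31 + 1
31 = 31×1 + 0
Since gcd(104003, 127934) = 1, back-substitute to write 1 as a combination:
1 = 125 − 4·31
1 = −4·906 + 29·125
1 = 29·7373 − 236·906
1 = −236·8279 + 265·7373
1 = 265·23931 − 766·8279
1 = −766·104003 + 3329·23931
1 = 3329·127934 − 4095·104003
Hence 104003⁻¹ ≡ -4095 ≡ 123839 (mod 127934).

123839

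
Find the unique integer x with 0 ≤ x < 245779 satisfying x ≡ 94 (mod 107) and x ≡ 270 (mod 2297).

Write x = 94 + 107·k. Then 107·k ≡ 270 − 94 ≡ 176 (mod 2297).
Need 107⁻¹ mod 2297. Extended Euclid on (2297, 107):
2297 = 21*107 + 50
107 = 2*50 + 7
50 = 7*7 + 1
7 = 7*1 + 0
Back-substitute:
1 = 50 − 7·7
1 = −7·107 + 15·50
1 = 15·2297 − 322·107
107⁻¹ ≡ 1975 (mod 2297), so k ≡ 1975·176 ≡ 753 (mod 2297).
x = 94 + 107·753 = 80665.

80665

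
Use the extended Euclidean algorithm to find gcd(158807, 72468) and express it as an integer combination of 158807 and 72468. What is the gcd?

Repeated division:
158807 = 2×72468 + 13871
72468 = 5×13871 + 3113
13871 = 4×3113 + 1419
3113 = 2×1419 + 275
1419 = 5×275 + 44
275 = 6×44 + 11
44 = 4×11 + 0
gcd(158807, 72468) = 11.
Back-substituting:
11 = 275 − 6·44
11 = −6·1419 + 31·275
11 = 31·3113 − 68·1419
11 = −68·13871 + 303·3113
11 = 303·72468 − 1583·13871
11 = −1583·158807 + 3469·72468
So 11 = (-1583)·158807 + (3469)·72468.

11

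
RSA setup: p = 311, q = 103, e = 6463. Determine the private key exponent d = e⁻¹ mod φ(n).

25387

φ(n) = (p−1)(q−1) = 310·102 = 31620.
Need d with 6463·d ≡ 1 (mod 31620). Apply the extended Euclidean algorithm:
31620 = 4×6463 + 5768
6463 = 1×5768 + 695
5768 = 8×695 + 208
695 = 3×208 + 71
208 = 2×71 + 66
71 = 1×66 + 5
66 = 13×5 + 1
5 = 5×1 + 0
Back-substitute:
1 = 66 − 13·5
1 = −13·71 + 14·66
1 = 14·208 − 41·71
1 = −41·695 + 137·208
1 = 137·5768 − 1137·695
1 = −1137·6463 + 1274·5768
1 = 1274·31620 − 6233·6463
So 6463·(-6233) ≡ 1 (mod 31620), hence d ≡ -6233 ≡ 25387 (mod 31620).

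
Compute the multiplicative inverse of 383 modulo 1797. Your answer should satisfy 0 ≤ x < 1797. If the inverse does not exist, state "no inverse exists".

929

Run Euclid on (1797, 383):
1797 = 4*383 + 265
383 = 1*265 + 118
265 = 2*118 + 29
118 = 4*29 + 2
29 = 14*2 + 1
2 = 2*1 + 0
gcd = 1, so the inverse exists. Back-substitute:
1 = 29 − 14·2
1 = −14·118 + 57·29
1 = 57·265 − 128·118
1 = −128·383 + 185·265
1 = 185·1797 − 868·383
Hence 383⁻¹ ≡ -868 ≡ 929 (mod 1797).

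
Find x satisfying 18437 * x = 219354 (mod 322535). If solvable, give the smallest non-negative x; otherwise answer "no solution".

128732

First find gcd(18437, 322535):
322535 = 17×18437 + 9106
18437 = 2×9106 + 225
9106 = 40×225 + 106
225 = 2×106 + 13
106 = 8×13 + 2
13 = 6×2 + 1
2 = 2×1 + 0
gcd = 1, so a unique solution mod 322535 exists.
Back-substitute for the Bézout coefficients:
1 = 13 − 6·2
1 = −6·106 + 49·13
1 = 49·225 − 104·106
1 = −104·9106 + 4209·225
1 = 4209·18437 − 8522·9106
1 = −8522·322535 + 149083·18437
So 18437·(149083) ≡ 1 (mod 322535), giving 18437⁻¹ ≡ 149083.
x ≡ 18437⁻¹·219354 ≡ 149083·219354 ≡ 128732 (mod 322535).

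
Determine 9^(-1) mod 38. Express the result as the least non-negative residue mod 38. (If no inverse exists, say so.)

17

Extended Euclidean algorithm:
38 = 4×9 + 2
9 = 4×2 + 1
2 = 2×1 + 0
gcd = 1, so the inverse exists. Back-substitute:
1 = 9 − 4·2
1 = −4·38 + 17·9
So 9·17 ≡ 1 (mod 38).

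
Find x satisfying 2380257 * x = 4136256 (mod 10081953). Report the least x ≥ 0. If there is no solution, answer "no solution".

First find gcd(2380257, 10081953):
10081953 = 4*2380257 + 560925
2380257 = 4*560925 + 136557
560925 = 4*136557 + 14697
136557 = 9*14697 + 4284
14697 = 3*4284 + 1845
4284 = 2*1845 + 594
1845 = 3*594 + 63
594 = 9*63 + 27
63 = 2*27 + 9
27 = 3*9 + 0
gcd = 9 and 9 | 4136256, so solutions exist. Divide through by 9: 264473x ≡ 459584 (mod 1120217).
Now find 264473⁻¹ mod 1120217:
1120217 = 4*264473 + 62325
264473 = 4*62325 + 15173
62325 = 4*15173 + 1633
15173 = 9*1633 + 476
1633 = 3*476 + 205
476 = 2*205 + 66
205 = 3*66 + 7
66 = 9*7 + 3
7 = 2*3 + 1
3 = 3*1 + 0
Back-substitute:
1 = 7 − 2·3
1 = −2·66 + 19·7
1 = 19·205 − 59·66
1 = −59·476 + 137·205
1 = 137·1633 − 470·476
1 = −470·15173 + 4367·1633
1 = 4367·62325 − 17938·15173
1 = −17938·264473 + 76119·62325
1 = 76119·1120217 − 322414·264473
So 264473·(-322414) ≡ 1 (mod 1120217), i.e. 264473⁻¹ ≡ 797803.
Then x ≡ 797803·459584 ≡ 387899 (mod 1120217); the smallest non-negative solution is x = 387899.

387899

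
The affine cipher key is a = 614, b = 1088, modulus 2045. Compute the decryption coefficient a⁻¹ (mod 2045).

Apply the Euclidean algorithm to 2045 and 614:
2045 = 3×614 + 203
614 = 3×203 + 5
203 = 40×5 + 3
5 = 1×3 + 2
3 = 1×2 + 1
2 = 2×1 + 0
Since gcd(614, 2045) = 1, back-substitute to write 1 as a combination:
1 = 3 − 2
1 = −5 + 2·3
1 = 2·203 − 81·5
1 = −81·614 + 245·203
1 = 245·2045 − 816·614
Thus 614·(-816) ≡ 1 (mod 2045); reducing, -816 mod 2045 = 1229.

1229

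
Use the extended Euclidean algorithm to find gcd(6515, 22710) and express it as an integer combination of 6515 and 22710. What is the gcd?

5

Repeated division:
22710 = 3*6515 + 3165
6515 = 2*3165 + 185
3165 = 17*185 + 20
185 = 9*20 + 5
20 = 4*5 + 0
gcd(6515, 22710) = 5.
Working backward:
5 = 185 − 9·20
5 = −9·3165 + 154·185
5 = 154·6515 − 317·3165
5 = −317·22710 + 1105·6515
So 5 = (-317)·22710 + (1105)·6515.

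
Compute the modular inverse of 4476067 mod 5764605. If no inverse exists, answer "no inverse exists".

2554063

Apply the Euclidean algorithm to 5764605 and 4476067:
5764605 = 1×4476067 + 1288538
4476067 = 3×1288538 + 610453
1288538 = 2×610453 + 67632
610453 = 9×67632 + 1765
67632 = 38×1765 + 562
1765 = 3×562 + 79
562 = 7×79 + 9
79 = 8×9 + 7
9 = 1×7 + 2
7 = 3×2 + 1
2 = 2×1 + 0
The gcd is 1. Working backward:
1 = 7 − 3·2
1 = −3·9 + 4·7
1 = 4·79 − 35·9
1 = −35·562 + 249·79
1 = 249·1765 − 782·562
1 = −782·67632 + 29965·1765
1 = 29965·610453 − 270467·67632
1 = −270467·1288538 + 570899·610453
1 = 570899·4476067 − 1983164·1288538
1 = −1983164·5764605 + 2554063·4476067
So 4476067·2554063 ≡ 1 (mod 5764605).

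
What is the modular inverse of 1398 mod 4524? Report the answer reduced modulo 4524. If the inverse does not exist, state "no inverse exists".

Euclidean algorithm on 4524, 1398:
4524 = 3×1398 + 330
1398 = 4×330 + 78
330 = 4×78 + 18
78 = 4×18 + 6
18 = 3×6 + 0
Since gcd = 6 > 1, 1398 is not a unit mod 4524.

no inverse exists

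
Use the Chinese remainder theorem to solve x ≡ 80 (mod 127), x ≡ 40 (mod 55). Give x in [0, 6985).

Write x = 80 + 127·k. Then 127·k ≡ 40 − 80 ≡ 15 (mod 55).
Need 127⁻¹ mod 55. Extended Euclid on (55, 17):
55 = 3*17 + 4
17 = 4*4 + 1
4 = 4*1 + 0
Back-substitute:
1 = 17 − 4·4
1 = −4·55 + 13·17
127⁻¹ ≡ 13 (mod 55), so k ≡ 13·15 ≡ 30 (mod 55).
x = 80 + 127·30 = 3890.

3890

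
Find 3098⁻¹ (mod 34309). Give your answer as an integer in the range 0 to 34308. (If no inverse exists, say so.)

gcd(34309, 3098) by repeated division:
34309 = 11*3098 + 231
3098 = 13*231 + 95
231 = 2*95 + 41
95 = 2*41 + 13
41 = 3*13 + 2
13 = 6*2 + 1
2 = 2*1 + 0
Since gcd(3098, 34309) = 1, back-substitute to write 1 as a combination:
1 = 13 − 6·2
1 = −6·41 + 19·13
1 = 19·95 − 44·41
1 = −44·231 + 107·95
1 = 107·3098 − 1435·231
1 = −1435·34309 + 15892·3098
So 3098·15892 ≡ 1 (mod 34309).

15892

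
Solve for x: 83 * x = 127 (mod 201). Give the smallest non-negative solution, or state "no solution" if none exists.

188

First find gcd(83, 201):
201 = 2*83 + 35
83 = 2*35 + 13
35 = 2*13 + 9
13 = 1*9 + 4
9 = 2*4 + 1
4 = 4*1 + 0
gcd = 1, so a unique solution mod 201 exists.
Back-substitute for the Bézout coefficients:
1 = 9 − 2·4
1 = −2·13 + 3·9
1 = 3·35 − 8·13
1 = −8·83 + 19·35
1 = 19·201 − 46·83
So 83·(-46) ≡ 1 (mod 201), giving 83⁻¹ ≡ 155.
x ≡ 83⁻¹·127 ≡ 155·127 ≡ 188 (mod 201).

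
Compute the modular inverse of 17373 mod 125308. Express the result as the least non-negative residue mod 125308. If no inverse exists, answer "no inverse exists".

38877

Extended Euclidean algorithm:
125308 = 7×17373 + 3697
17373 = 4×3697 + 2585
3697 = 1×2585 + 1112
2585 = 2×1112 + 361
1112 = 3×361 + 29
361 = 12×29 + 13
29 = 2×13 + 3
13 = 4×3 + 1
3 = 3×1 + 0
gcd = 1, so the inverse exists. Back-substitute:
1 = 13 − 4·3
1 = −4·29 + 9·13
1 = 9·361 − 112·29
1 = −112·1112 + 345·361
1 = 345·2585 − 802·1112
1 = −802·3697 + 1147·2585
1 = 1147·17373 − 5390·3697
1 = −5390·125308 + 38877·17373
So 17373·38877 ≡ 1 (mod 125308).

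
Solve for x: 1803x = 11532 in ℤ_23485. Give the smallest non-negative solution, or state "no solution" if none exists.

8994

First find gcd(1803, 23485):
23485 = 13×1803 + 46
1803 = 39×46 + 9
46 = 5×9 + 1
9 = 9×1 + 0
gcd = 1, so a unique solution mod 23485 exists.
Back-substitute for the Bézout coefficients:
1 = 46 − 5·9
1 = −5·1803 + 196·46
1 = 196·23485 − 2553·1803
So 1803·(-2553) ≡ 1 (mod 23485), giving 1803⁻¹ ≡ 20932.
x ≡ 1803⁻¹·11532 ≡ 20932·11532 ≡ 8994 (mod 23485).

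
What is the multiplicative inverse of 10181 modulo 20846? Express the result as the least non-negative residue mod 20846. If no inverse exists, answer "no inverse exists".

Run Euclid on (20846, 10181):
20846 = 2·10181 + 484
10181 = 21·484 + 17
484 = 28·17 + 8
17 = 2·8 + 1
8 = 8·1 + 0
gcd = 1, so the inverse exists. Back-substitute:
1 = 17 − 2·8
1 = −2·484 + 57·17
1 = 57·10181 − 1199·484
1 = −1199·20846 + 2455·10181
So 10181·2455 ≡ 1 (mod 20846).

2455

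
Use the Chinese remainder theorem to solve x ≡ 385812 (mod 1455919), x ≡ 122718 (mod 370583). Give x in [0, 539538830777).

142840598902

Write x = 385812 + 1455919·k. Then 1455919·k ≡ 122718 − 385812 ≡ 107489 (mod 370583).
Need 1455919⁻¹ mod 370583. Extended Euclid on (370583, 344170):
370583 = 1·344170 + 26413
344170 = 13·26413 + 801
26413 = 32·801 + 781
801 = 1·781 + 20
781 = 39·20 + 1
20 = 20·1 + 0
Back-substitute:
1 = 781 − 39·20
1 = −39·801 + 40·781
1 = 40·26413 − 1319·801
1 = −1319·344170 + 17187·26413
1 = 17187·370583 − 18506·344170
1455919⁻¹ ≡ 352077 (mod 370583), so k ≡ 352077·107489 ≡ 98110 (mod 370583).
x = 385812 + 1455919·98110 = 142840598902.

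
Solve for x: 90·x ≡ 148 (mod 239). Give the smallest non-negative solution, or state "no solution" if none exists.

First find gcd(90, 239):
239 = 2·90 + 59
90 = 1·59 + 31
59 = 1·31 + 28
31 = 1·28 + 3
28 = 9·3 + 1
3 = 3·1 + 0
gcd = 1, so a unique solution mod 239 exists.
Back-substitute for the Bézout coefficients:
1 = 28 − 9·3
1 = −9·31 + 10·28
1 = 10·59 − 19·31
1 = −19·90 + 29·59
1 = 29·239 − 77·90
So 90·(-77) ≡ 1 (mod 239), giving 90⁻¹ ≡ 162.
x ≡ 90⁻¹·148 ≡ 162·148 ≡ 76 (mod 239).

76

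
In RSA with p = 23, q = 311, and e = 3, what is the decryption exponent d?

4547

φ(n) = (p−1)(q−1) = 22·310 = 6820.
Need d with 3·d ≡ 1 (mod 6820). Apply the extended Euclidean algorithm:
6820 = 2273×3 + 1
3 = 3×1 + 0
Back-substitute:
1 = 6820 − 2273·3
So 3·(-2273) ≡ 1 (mod 6820), hence d ≡ -2273 ≡ 4547 (mod 6820).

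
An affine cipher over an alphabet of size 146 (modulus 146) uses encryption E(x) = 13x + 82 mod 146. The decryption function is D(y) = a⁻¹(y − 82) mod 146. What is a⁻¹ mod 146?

Apply the Euclidean algorithm to 146 and 13:
146 = 11·13 + 3
13 = 4·3 + 1
3 = 3·1 + 0
The gcd is 1. Working backward:
1 = 13 − 4·3
1 = −4·146 + 45·13
So 13·45 ≡ 1 (mod 146).

45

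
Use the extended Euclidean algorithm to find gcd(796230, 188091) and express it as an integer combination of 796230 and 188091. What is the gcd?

9

Repeated division:
796230 = 4×188091 + 43866
188091 = 4×43866 + 12627
43866 = 3×12627 + 5985
12627 = 2×5985 + 657
5985 = 9×657 + 72
657 = 9×72 + 9
72 = 8×9 + 0
gcd(796230, 188091) = 9.
Back-substituting:
9 = 657 − 9·72
9 = −9·5985 + 82·657
9 = 82·12627 − 173·5985
9 = −173·43866 + 601·12627
9 = 601·188091 − 2577·43866
9 = −2577·796230 + 10909·188091
So 9 = (-2577)·796230 + (10909)·188091.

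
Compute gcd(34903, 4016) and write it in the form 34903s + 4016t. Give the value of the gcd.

1

Apply Euclid's algorithm to 34903 and 4016:
34903 = 8·4016 + 2775
4016 = 1·2775 + 1241
2775 = 2·1241 + 293
1241 = 4·293 + 69
293 = 4·69 + 17
69 = 4·17 + 1
17 = 17·1 + 0
gcd(34903, 4016) = 1.
Back-substituting:
1 = 69 − 4·17
1 = −4·293 + 17·69
1 = 17·1241 − 72·293
1 = −72·2775 + 161·1241
1 = 161·4016 − 233·2775
1 = −233·34903 + 2025·4016
So 1 = (-233)·34903 + (2025)·4016.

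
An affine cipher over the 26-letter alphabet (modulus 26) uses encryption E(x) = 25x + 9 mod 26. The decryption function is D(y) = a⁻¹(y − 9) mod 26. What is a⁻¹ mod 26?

Extended Euclidean algorithm:
26 = 1·25 + 1
25 = 25·1 + 0
gcd = 1, so the inverse exists. Back-substitute:
1 = 26 − 25
So 25·(-1) ≡ 1 (mod 26), and -1 ≡ 25 (mod 26).

25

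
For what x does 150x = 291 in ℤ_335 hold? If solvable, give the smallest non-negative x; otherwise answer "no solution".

no solution

gcd(150, 335):
335 = 2*150 + 35
150 = 4*35 + 10
35 = 3*10 + 5
10 = 2*5 + 0
gcd = 5, but 5 ∤ 291, so the congruence has no solution.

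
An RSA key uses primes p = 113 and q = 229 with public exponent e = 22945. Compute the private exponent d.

18913

φ(n) = (p−1)(q−1) = 112·228 = 25536.
Need d with 22945·d ≡ 1 (mod 25536). Apply the extended Euclidean algorithm:
25536 = 1·22945 + 2591
22945 = 8·2591 + 2217
2591 = 1·2217 + 374
2217 = 5·374 + 347
374 = 1·347 + 27
347 = 12·27 + 23
27 = 1·23 + 4
23 = 5·4 + 3
4 = 1·3 + 1
3 = 3·1 + 0
Back-substitute:
1 = 4 − 3
1 = −23 + 6·4
1 = 6·27 − 7·23
1 = −7·347 + 90·27
1 = 90·374 − 97·347
1 = −97·2217 + 575·374
1 = 575·2591 − 672·2217
1 = −672·22945 + 5951·2591
1 = 5951·25536 − 6623·22945
So 22945·(-6623) ≡ 1 (mod 25536), hence d ≡ -6623 ≡ 18913 (mod 25536).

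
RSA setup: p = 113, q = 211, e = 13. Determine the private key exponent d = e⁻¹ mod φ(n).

φ(n) = (p−1)(q−1) = 112·210 = 23520.
Need d with 13·d ≡ 1 (mod 23520). Apply the extended Euclidean algorithm:
23520 = 1809·13 + 3
13 = 4·3 + 1
3 = 3·1 + 0
Back-substitute:
1 = 13 − 4·3
1 = −4·23520 + 7237·13
So 13·7237 ≡ 1 (mod 23520), hence d = 7237.

7237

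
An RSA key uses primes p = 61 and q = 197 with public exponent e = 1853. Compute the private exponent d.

φ(n) = (p−1)(q−1) = 60·196 = 11760.
Need d with 1853·d ≡ 1 (mod 11760). Apply the extended Euclidean algorithm:
11760 = 6·1853 + 642
1853 = 2·642 + 569
642 = 1·569 + 73
569 = 7·73 + 58
73 = 1·58 + 15
58 = 3·15 + 13
15 = 1·13 + 2
13 = 6·2 + 1
2 = 2·1 + 0
Back-substitute:
1 = 13 − 6·2
1 = −6·15 + 7·13
1 = 7·58 − 27·15
1 = −27·73 + 34·58
1 = 34·569 − 265·73
1 = −265·642 + 299·569
1 = 299·1853 − 863·642
1 = −863·11760 + 5477·1853
So 1853·5477 ≡ 1 (mod 11760), hence d = 5477.

5477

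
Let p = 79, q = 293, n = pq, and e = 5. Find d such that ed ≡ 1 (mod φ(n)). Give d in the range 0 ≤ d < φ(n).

φ(n) = (p−1)(q−1) = 78·292 = 22776.
Need d with 5·d ≡ 1 (mod 22776). Apply the extended Euclidean algorithm:
22776 = 4555·5 + 1
5 = 5·1 + 0
Back-substitute:
1 = 22776 − 4555·5
So 5·(-4555) ≡ 1 (mod 22776), hence d ≡ -4555 ≡ 18221 (mod 22776).

18221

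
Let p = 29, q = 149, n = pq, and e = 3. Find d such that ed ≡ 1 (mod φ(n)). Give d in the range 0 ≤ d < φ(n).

2763

φ(n) = (p−1)(q−1) = 28·148 = 4144.
Need d with 3·d ≡ 1 (mod 4144). Apply the extended Euclidean algorithm:
4144 = 1381*3 + 1
3 = 3*1 + 0
Back-substitute:
1 = 4144 − 1381·3
So 3·(-1381) ≡ 1 (mod 4144), hence d ≡ -1381 ≡ 2763 (mod 4144).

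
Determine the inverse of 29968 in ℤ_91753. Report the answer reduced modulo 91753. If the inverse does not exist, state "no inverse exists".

Apply the Euclidean algorithm to 91753 and 29968:
91753 = 3·29968 + 1849
29968 = 16·1849 + 384
1849 = 4·384 + 313
384 = 1·313 + 71
313 = 4·71 + 29
71 = 2·29 + 13
29 = 2·13 + 3
13 = 4·3 + 1
3 = 3·1 + 0
gcd = 1, so the inverse exists. Back-substitute:
1 = 13 − 4·3
1 = −4·29 + 9·13
1 = 9·71 − 22·29
1 = −22·313 + 97·71
1 = 97·384 − 119·313
1 = −119·1849 + 573·384
1 = 573·29968 − 9287·1849
1 = −9287·91753 + 28434·29968
So 29968·28434 ≡ 1 (mod 91753).

28434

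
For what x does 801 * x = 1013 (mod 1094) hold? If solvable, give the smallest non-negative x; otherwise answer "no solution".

467

First find gcd(801, 1094):
1094 = 1·801 + 293
801 = 2·293 + 215
293 = 1·215 + 78
215 = 2·78 + 59
78 = 1·59 + 19
59 = 3·19 + 2
19 = 9·2 + 1
2 = 2·1 + 0
gcd = 1, so a unique solution mod 1094 exists.
Back-substitute for the Bézout coefficients:
1 = 19 − 9·2
1 = −9·59 + 28·19
1 = 28·78 − 37·59
1 = −37·215 + 102·78
1 = 102·293 − 139·215
1 = −139·801 + 380·293
1 = 380·1094 − 519·801
So 801·(-519) ≡ 1 (mod 1094), giving 801⁻¹ ≡ 575.
x ≡ 801⁻¹·1013 ≡ 575·1013 ≡ 467 (mod 1094).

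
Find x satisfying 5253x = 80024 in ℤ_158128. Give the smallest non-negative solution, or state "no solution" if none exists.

116632

First find gcd(5253, 158128):
158128 = 30×5253 + 538
5253 = 9×538 + 411
538 = 1×411 + 127
411 = 3×127 + 30
127 = 4×30 + 7
30 = 4×7 + 2
7 = 3×2 + 1
2 = 2×1 + 0
gcd = 1, so a unique solution mod 158128 exists.
Back-substitute for the Bézout coefficients:
1 = 7 − 3·2
1 = −3·30 + 13·7
1 = 13·127 − 55·30
1 = −55·411 + 178·127
1 = 178·538 − 233·411
1 = −233·5253 + 2275·538
1 = 2275·158128 − 68483·5253
So 5253·(-68483) ≡ 1 (mod 158128), giving 5253⁻¹ ≡ 89645.
x ≡ 5253⁻¹·80024 ≡ 89645·80024 ≡ 116632 (mod 158128).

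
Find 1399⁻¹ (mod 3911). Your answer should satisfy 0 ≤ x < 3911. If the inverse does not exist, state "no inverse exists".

Run Euclid on (3911, 1399):
3911 = 2*1399 + 1113
1399 = 1*1113 + 286
1113 = 3*286 + 255
286 = 1*255 + 31
255 = 8*31 + 7
31 = 4*7 + 3
7 = 2*3 + 1
3 = 3*1 + 0
gcd = 1, so the inverse exists. Back-substitute:
1 = 7 − 2·3
1 = −2·31 + 9·7
1 = 9·255 − 74·31
1 = −74·286 + 83·255
1 = 83·1113 − 323·286
1 = −323·1399 + 406·1113
1 = 406·3911 − 1135·1399
Hence 1399⁻¹ ≡ -1135 ≡ 2776 (mod 3911).

2776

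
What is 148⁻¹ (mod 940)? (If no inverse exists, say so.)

Compute gcd(148, 940):
940 = 6×148 + 52
148 = 2×52 + 44
52 = 1×44 + 8
44 = 5×8 + 4
8 = 2×4 + 0
The gcd is 4, not 1, hence no inverse exists.

no inverse exists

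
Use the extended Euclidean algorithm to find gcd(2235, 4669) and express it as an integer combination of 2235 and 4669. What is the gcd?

1

Apply Euclid's algorithm to 4669 and 2235:
4669 = 2·2235 + 199
2235 = 11·199 + 46
199 = 4·46 + 15
46 = 3·15 + 1
15 = 15·1 + 0
gcd(2235, 4669) = 1.
Working backward:
1 = 46 − 3·15
1 = −3·199 + 13·46
1 = 13·2235 − 146·199
1 = −146·4669 + 305·2235
So 1 = (-146)·4669 + (305)·2235.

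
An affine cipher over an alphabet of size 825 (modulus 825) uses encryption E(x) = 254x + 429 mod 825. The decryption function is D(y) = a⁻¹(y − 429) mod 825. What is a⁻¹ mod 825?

419

Run Euclid on (825, 254):
825 = 3·254 + 63
254 = 4·63 + 2
63 = 31·2 + 1
2 = 2·1 + 0
gcd = 1, so the inverse exists. Back-substitute:
1 = 63 − 31·2
1 = −31·254 + 125·63
1 = 125·825 − 406·254
Thus 254·(-406) ≡ 1 (mod 825); reducing, -406 mod 825 = 419.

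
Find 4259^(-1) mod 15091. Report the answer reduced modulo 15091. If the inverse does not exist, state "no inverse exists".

Run Euclid on (15091, 4259):
15091 = 3×4259 + 2314
4259 = 1×2314 + 1945
2314 = 1×1945 + 369
1945 = 5×369 + 100
369 = 3×100 + 69
100 = 1×69 + 31
69 = 2×31 + 7
31 = 4×7 + 3
7 = 2×3 + 1
3 = 3×1 + 0
The gcd is 1. Working backward:
1 = 7 − 2·3
1 = −2·31 + 9·7
1 = 9·69 − 20·31
1 = −20·100 + 29·69
1 = 29·369 − 107·100
1 = −107·1945 + 564·369
1 = 564·2314 − 671·1945
1 = −671·4259 + 1235·2314
1 = 1235·15091 − 4376·4259
Hence 4259⁻¹ ≡ -4376 ≡ 10715 (mod 15091).

10715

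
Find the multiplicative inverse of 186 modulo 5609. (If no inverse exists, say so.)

3287

Extended Euclidean algorithm:
5609 = 30·186 + 29
186 = 6·29 + 12
29 = 2·12 + 5
12 = 2·5 + 2
5 = 2·2 + 1
2 = 2·1 + 0
gcd = 1, so the inverse exists. Back-substitute:
1 = 5 − 2·2
1 = −2·12 + 5·5
1 = 5·29 − 12·12
1 = −12·186 + 77·29
1 = 77·5609 − 2322·186
Hence 186⁻¹ ≡ -2322 ≡ 3287 (mod 5609).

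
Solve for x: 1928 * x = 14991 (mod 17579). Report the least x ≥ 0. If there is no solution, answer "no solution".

First find gcd(1928, 17579):
17579 = 9·1928 + 227
1928 = 8·227 + 112
227 = 2·112 + 3
112 = 37·3 + 1
3 = 3·1 + 0
gcd = 1, so a unique solution mod 17579 exists.
Back-substitute for the Bézout coefficients:
1 = 112 − 37·3
1 = −37·227 + 75·112
1 = 75·1928 − 637·227
1 = −637·17579 + 5808·1928
So 1928·(5808) ≡ 1 (mod 17579), giving 1928⁻¹ ≡ 5808.
x ≡ 1928⁻¹·14991 ≡ 5808·14991 ≡ 16520 (mod 17579).

16520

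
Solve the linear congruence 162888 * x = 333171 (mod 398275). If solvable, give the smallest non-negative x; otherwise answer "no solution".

First find gcd(162888, 398275):
398275 = 2×162888 + 72499
162888 = 2×72499 + 17890
72499 = 4×17890 + 939
17890 = 19×939 + 49
939 = 19×49 + 8
49 = 6×8 + 1
8 = 8×1 + 0
gcd = 1, so a unique solution mod 398275 exists.
Back-substitute for the Bézout coefficients:
1 = 49 − 6·8
1 = −6·939 + 115·49
1 = 115·17890 − 2191·939
1 = −2191·72499 + 8879·17890
1 = 8879·162888 − 19949·72499
1 = −19949·398275 + 48777·162888
So 162888·(48777) ≡ 1 (mod 398275), giving 162888⁻¹ ≡ 48777.
x ≡ 162888⁻¹·333171 ≡ 48777·333171 ≡ 267042 (mod 398275).

267042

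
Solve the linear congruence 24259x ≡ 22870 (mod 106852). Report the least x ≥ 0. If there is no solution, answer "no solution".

30666

First find gcd(24259, 106852):
106852 = 4·24259 + 9816
24259 = 2·9816 + 4627
9816 = 2·4627 + 562
4627 = 8·562 + 131
562 = 4·131 + 38
131 = 3·38 + 17
38 = 2·17 + 4
17 = 4·4 + 1
4 = 4·1 + 0
gcd = 1, so a unique solution mod 106852 exists.
Back-substitute for the Bézout coefficients:
1 = 17 − 4·4
1 = −4·38 + 9·17
1 = 9·131 − 31·38
1 = −31·562 + 133·131
1 = 133·4627 − 1095·562
1 = −1095·9816 + 2323·4627
1 = 2323·24259 − 5741·9816
1 = −5741·106852 + 25287·24259
So 24259·(25287) ≡ 1 (mod 106852), giving 24259⁻¹ ≡ 25287.
x ≡ 24259⁻¹·22870 ≡ 25287·22870 ≡ 30666 (mod 106852).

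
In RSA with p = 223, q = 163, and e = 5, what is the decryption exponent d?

φ(n) = (p−1)(q−1) = 222·162 = 35964.
Need d with 5·d ≡ 1 (mod 35964). Apply the extended Euclidean algorithm:
35964 = 7192×5 + 4
5 = 1×4 + 1
4 = 4×1 + 0
Back-substitute:
1 = 5 − 4
1 = −35964 + 7193·5
So 5·7193 ≡ 1 (mod 35964), hence d = 7193.

7193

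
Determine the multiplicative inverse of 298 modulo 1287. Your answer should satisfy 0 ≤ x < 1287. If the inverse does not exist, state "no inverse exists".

Run Euclid on (1287, 298):
1287 = 4·298 + 95
298 = 3·95 + 13
95 = 7·13 + 4
13 = 3·4 + 1
4 = 4·1 + 0
gcd = 1, so the inverse exists. Back-substitute:
1 = 13 − 3·4
1 = −3·95 + 22·13
1 = 22·298 − 69·95
1 = −69·1287 + 298·298
So 298·298 ≡ 1 (mod 1287).

298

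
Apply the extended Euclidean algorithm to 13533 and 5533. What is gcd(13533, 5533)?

Euclidean algorithm:
13533 = 2·5533 + 2467
5533 = 2·2467 + 599
2467 = 4·599 + 71
599 = 8·71 + 31
71 = 2·31 + 9
31 = 3·9 + 4
9 = 2·4 + 1
4 = 4·1 + 0
gcd(13533, 5533) = 1.
Back-substituting:
1 = 9 − 2·4
1 = −2·31 + 7·9
1 = 7·71 − 16·31
1 = −16·599 + 135·71
1 = 135·2467 − 556·599
1 = −556·5533 + 1247·2467
1 = 1247·13533 − 3050·5533
So 1 = (1247)·13533 + (-3050)·5533.

1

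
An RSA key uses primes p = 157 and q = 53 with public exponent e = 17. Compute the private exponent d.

5249

φ(n) = (p−1)(q−1) = 156·52 = 8112.
Need d with 17·d ≡ 1 (mod 8112). Apply the extended Euclidean algorithm:
8112 = 477×17 + 3
17 = 5×3 + 2
3 = 1×2 + 1
2 = 2×1 + 0
Back-substitute:
1 = 3 − 2
1 = −17 + 6·3
1 = 6·8112 − 2863·17
So 17·(-2863) ≡ 1 (mod 8112), hence d ≡ -2863 ≡ 5249 (mod 8112).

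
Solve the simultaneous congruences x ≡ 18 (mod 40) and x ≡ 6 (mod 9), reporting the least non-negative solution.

258

Write x = 18 + 40·k. Then 40·k ≡ 6 − 18 ≡ 6 (mod 9).
Need 40⁻¹ mod 9. Extended Euclid on (9, 4):
9 = 2×4 + 1
4 = 4×1 + 0
Back-substitute:
1 = 9 − 2·4
40⁻¹ ≡ 7 (mod 9), so k ≡ 7·6 ≡ 6 (mod 9).
x = 18 + 40·6 = 258.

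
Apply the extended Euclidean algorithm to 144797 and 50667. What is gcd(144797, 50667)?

1

Apply Euclid's algorithm to 144797 and 50667:
144797 = 2*50667 + 43463
50667 = 1*43463 + 7204
43463 = 6*7204 + 239
7204 = 30*239 + 34
239 = 7*34 + 1
34 = 34*1 + 0
gcd(144797, 50667) = 1.
Working backward:
1 = 239 − 7·34
1 = −7·7204 + 211·239
1 = 211·43463 − 1273·7204
1 = −1273·50667 + 1484·43463
1 = 1484·144797 − 4241·50667
So 1 = (1484)·144797 + (-4241)·50667.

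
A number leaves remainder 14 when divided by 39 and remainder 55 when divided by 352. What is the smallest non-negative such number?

Write x = 14 + 39·k. Then 39·k ≡ 55 − 14 ≡ 41 (mod 352).
Need 39⁻¹ mod 352. Extended Euclid on (352, 39):
352 = 9*39 + 1
39 = 39*1 + 0
Back-substitute:
1 = 352 − 9·39
39⁻¹ ≡ 343 (mod 352), so k ≡ 343·41 ≡ 335 (mod 352).
x = 14 + 39·335 = 13079.

13079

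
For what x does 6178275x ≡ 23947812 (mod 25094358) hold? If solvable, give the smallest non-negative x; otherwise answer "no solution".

1284158

First find gcd(6178275, 25094358):
25094358 = 4·6178275 + 381258
6178275 = 16·381258 + 78147
381258 = 4·78147 + 68670
78147 = 1·68670 + 9477
68670 = 7·9477 + 2331
9477 = 4·2331 + 153
2331 = 15·153 + 36
153 = 4·36 + 9
36 = 4·9 + 0
gcd = 9 and 9 | 23947812, so solutions exist. Divide through by 9: 686475x ≡ 2660868 (mod 2788262).
Now find 686475⁻¹ mod 2788262:
2788262 = 4*686475 + 42362
686475 = 16*42362 + 8683
42362 = 4*8683 + 7630
8683 = 1*7630 + 1053
7630 = 7*1053 + 259
1053 = 4*259 + 17
259 = 15*17 + 4
17 = 4*4 + 1
4 = 4*1 + 0
Back-substitute:
1 = 17 − 4·4
1 = −4·259 + 61·17
1 = 61·1053 − 248·259
1 = −248·7630 + 1797·1053
1 = 1797·8683 − 2045·7630
1 = −2045·42362 + 9977·8683
1 = 9977·686475 − 161677·42362
1 = −161677·2788262 + 656685·686475
So 686475⁻¹ ≡ 656685 (mod 2788262).
Then x ≡ 656685·2660868 ≡ 1284158 (mod 2788262); the smallest non-negative solution is x = 1284158.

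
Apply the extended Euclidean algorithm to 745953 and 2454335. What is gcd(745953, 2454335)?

13

Euclidean algorithm:
2454335 = 3×745953 + 216476
745953 = 3×216476 + 96525
216476 = 2×96525 + 23426
96525 = 4×23426 + 2821
23426 = 8×2821 + 858
2821 = 3×858 + 247
858 = 3×247 + 117
247 = 2×117 + 13
117 = 9×13 + 0
gcd(745953, 2454335) = 13.
Working backward:
13 = 247 − 2·117
13 = −2·858 + 7·247
13 = 7·2821 − 23·858
13 = −23·23426 + 191·2821
13 = 191·96525 − 787·23426
13 = −787·216476 + 1765·96525
13 = 1765·745953 − 6082·216476
13 = −6082·2454335 + 20011·745953
So 13 = (-6082)·2454335 + (20011)·745953.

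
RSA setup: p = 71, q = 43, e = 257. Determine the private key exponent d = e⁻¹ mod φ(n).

φ(n) = (p−1)(q−1) = 70·42 = 2940.
Need d with 257·d ≡ 1 (mod 2940). Apply the extended Euclidean algorithm:
2940 = 11×257 + 113
257 = 2×113 + 31
113 = 3×31 + 20
31 = 1×20 + 11
20 = 1×11 + 9
11 = 1×9 + 2
9 = 4×2 + 1
2 = 2×1 + 0
Back-substitute:
1 = 9 − 4·2
1 = −4·11 + 5·9
1 = 5·20 − 9·11
1 = −9·31 + 14·20
1 = 14·113 − 51·31
1 = −51·257 + 116·113
1 = 116·2940 − 1327·257
So 257·(-1327) ≡ 1 (mod 2940), hence d ≡ -1327 ≡ 1613 (mod 2940).

1613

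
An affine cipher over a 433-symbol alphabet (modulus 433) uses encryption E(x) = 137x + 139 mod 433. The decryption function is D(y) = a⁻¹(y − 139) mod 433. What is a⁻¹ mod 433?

177

Run Euclid on (433, 137):
433 = 3×137 + 22
137 = 6×22 + 5
22 = 4×5 + 2
5 = 2×2 + 1
2 = 2×1 + 0
The gcd is 1. Working backward:
1 = 5 − 2·2
1 = −2·22 + 9·5
1 = 9·137 − 56·22
1 = −56·433 + 177·137
So 137·177 ≡ 1 (mod 433).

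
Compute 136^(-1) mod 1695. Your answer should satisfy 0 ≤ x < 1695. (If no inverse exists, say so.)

gcd(1695, 136) by repeated division:
1695 = 12×136 + 63
136 = 2×63 + 10
63 = 6×10 + 3
10 = 3×3 + 1
3 = 3×1 + 0
The gcd is 1. Working backward:
1 = 10 − 3·3
1 = −3·63 + 19·10
1 = 19·136 − 41·63
1 = −41·1695 + 511·136
So 136·511 ≡ 1 (mod 1695).

511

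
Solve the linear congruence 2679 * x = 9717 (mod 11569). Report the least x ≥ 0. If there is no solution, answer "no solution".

First find gcd(2679, 11569):
11569 = 4×2679 + 853
2679 = 3×853 + 120
853 = 7×120 + 13
120 = 9×13 + 3
13 = 4×3 + 1
3 = 3×1 + 0
gcd = 1, so a unique solution mod 11569 exists.
Back-substitute for the Bézout coefficients:
1 = 13 − 4·3
1 = −4·120 + 37·13
1 = 37·853 − 263·120
1 = −263·2679 + 826·853
1 = 826·11569 − 3567·2679
So 2679·(-3567) ≡ 1 (mod 11569), giving 2679⁻¹ ≡ 8002.
x ≡ 2679⁻¹·9717 ≡ 8002·9717 ≡ 185 (mod 11569).

185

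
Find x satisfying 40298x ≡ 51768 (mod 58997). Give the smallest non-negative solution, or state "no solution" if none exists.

33987

First find gcd(40298, 58997):
58997 = 1×40298 + 18699
40298 = 2×18699 + 2900
18699 = 6×2900 + 1299
2900 = 2×1299 + 302
1299 = 4×302 + 91
302 = 3×91 + 29
91 = 3×29 + 4
29 = 7×4 + 1
4 = 4×1 + 0
gcd = 1, so a unique solution mod 58997 exists.
Back-substitute for the Bézout coefficients:
1 = 29 − 7·4
1 = −7·91 + 22·29
1 = 22·302 − 73·91
1 = −73·1299 + 314·302
1 = 314·2900 − 701·1299
1 = −701·18699 + 4520·2900
1 = 4520·40298 − 9741·18699
1 = −9741·58997 + 14261·40298
So 40298·(14261) ≡ 1 (mod 58997), giving 40298⁻¹ ≡ 14261.
x ≡ 40298⁻¹·51768 ≡ 14261·51768 ≡ 33987 (mod 58997).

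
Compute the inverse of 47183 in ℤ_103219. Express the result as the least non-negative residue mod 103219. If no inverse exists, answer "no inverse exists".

gcd(103219, 47183) by repeated division:
103219 = 2×47183 + 8853
47183 = 5×8853 + 2918
8853 = 3×2918 + 99
2918 = 29×99 + 47
99 = 2×47 + 5
47 = 9×5 + 2
5 = 2×2 + 1
2 = 2×1 + 0
gcd = 1, so the inverse exists. Back-substitute:
1 = 5 − 2·2
1 = −2·47 + 19·5
1 = 19·99 − 40·47
1 = −40·2918 + 1179·99
1 = 1179·8853 − 3577·2918
1 = −3577·47183 + 19064·8853
1 = 19064·103219 − 41705·47183
Thus 47183·(-41705) ≡ 1 (mod 103219); reducing, -41705 mod 103219 = 61514.

61514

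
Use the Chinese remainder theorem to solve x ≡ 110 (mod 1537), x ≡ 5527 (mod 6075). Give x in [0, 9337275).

Write x = 110 + 1537·k. Then 1537·k ≡ 5527 − 110 ≡ 5417 (mod 6075).
Need 1537⁻¹ mod 6075. Extended Euclid on (6075, 1537):
6075 = 3×1537 + 1464
1537 = 1×1464 + 73
1464 = 20×73 + 4
73 = 18×4 + 1
4 = 4×1 + 0
Back-substitute:
1 = 73 − 18·4
1 = −18·1464 + 361·73
1 = 361·1537 − 379·1464
1 = −379·6075 + 1498·1537
1537⁻¹ ≡ 1498 (mod 6075), so k ≡ 1498·5417 ≡ 4541 (mod 6075).
x = 110 + 1537·4541 = 6979627.

6979627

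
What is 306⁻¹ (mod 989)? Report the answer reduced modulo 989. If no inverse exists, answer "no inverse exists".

585

Extended Euclidean algorithm:
989 = 3*306 + 71
306 = 4*71 + 22
71 = 3*22 + 5
22 = 4*5 + 2
5 = 2*2 + 1
2 = 2*1 + 0
The gcd is 1. Working backward:
1 = 5 − 2·2
1 = −2·22 + 9·5
1 = 9·71 − 29·22
1 = −29·306 + 125·71
1 = 125·989 − 404·306
Hence 306⁻¹ ≡ -404 ≡ 585 (mod 989).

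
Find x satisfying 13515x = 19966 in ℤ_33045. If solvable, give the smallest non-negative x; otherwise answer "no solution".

gcd(13515, 33045):
33045 = 2·13515 + 6015
13515 = 2·6015 + 1485
6015 = 4·1485 + 75
1485 = 19·75 + 60
75 = 1·60 + 15
60 = 4·15 + 0
gcd = 15, but 15 ∤ 19966, so the congruence has no solution.

no solution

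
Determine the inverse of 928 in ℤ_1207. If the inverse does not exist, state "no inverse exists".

Apply the Euclidean algorithm to 1207 and 928:
1207 = 1×928 + 279
928 = 3×279 + 91
279 = 3×91 + 6
91 = 15×6 + 1
6 = 6×1 + 0
Since gcd(928, 1207) = 1, back-substitute to write 1 as a combination:
1 = 91 − 15·6
1 = −15·279 + 46·91
1 = 46·928 − 153·279
1 = −153·1207 + 199·928
So 928·199 ≡ 1 (mod 1207).

199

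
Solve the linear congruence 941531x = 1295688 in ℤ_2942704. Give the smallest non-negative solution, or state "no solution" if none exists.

First find gcd(941531, 2942704):
2942704 = 3·941531 + 118111
941531 = 7·118111 + 114754
118111 = 1·114754 + 3357
114754 = 34·3357 + 616
3357 = 5·616 + 277
616 = 2·277 + 62
277 = 4·62 + 29
62 = 2·29 + 4
29 = 7·4 + 1
4 = 4·1 + 0
gcd = 1, so a unique solution mod 2942704 exists.
Back-substitute for the Bézout coefficients:
1 = 29 − 7·4
1 = −7·62 + 15·29
1 = 15·277 − 67·62
1 = −67·616 + 149·277
1 = 149·3357 − 812·616
1 = −812·114754 + 27757·3357
1 = 27757·118111 − 28569·114754
1 = −28569·941531 + 227740·118111
1 = 227740·2942704 − 711789·941531
So 941531·(-711789) ≡ 1 (mod 2942704), giving 941531⁻¹ ≡ 2230915.
x ≡ 941531⁻¹·1295688 ≡ 2230915·1295688 ≡ 1681288 (mod 2942704).

1681288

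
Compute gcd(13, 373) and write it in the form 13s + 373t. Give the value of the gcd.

Apply Euclid's algorithm to 373 and 13:
373 = 28×13 + 9
13 = 1×9 + 4
9 = 2×4 + 1
4 = 4×1 + 0
gcd(13, 373) = 1.
Back-substituting:
1 = 9 − 2·4
1 = −2·13 + 3·9
1 = 3·373 − 86·13
So 1 = (3)·373 + (-86)·13.

1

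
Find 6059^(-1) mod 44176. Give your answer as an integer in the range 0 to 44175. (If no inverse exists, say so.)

gcd(44176, 6059) by repeated division:
44176 = 7·6059 + 1763
6059 = 3·1763 + 770
1763 = 2·770 + 223
770 = 3·223 + 101
223 = 2·101 + 21
101 = 4·21 + 17
21 = 1·17 + 4
17 = 4·4 + 1
4 = 4·1 + 0
gcd = 1, so the inverse exists. Back-substitute:
1 = 17 − 4·4
1 = −4·21 + 5·17
1 = 5·101 − 24·21
1 = −24·223 + 53·101
1 = 53·770 − 183·223
1 = −183·1763 + 419·770
1 = 419·6059 − 1440·1763
1 = −1440·44176 + 10499·6059
So 6059·10499 ≡ 1 (mod 44176).

10499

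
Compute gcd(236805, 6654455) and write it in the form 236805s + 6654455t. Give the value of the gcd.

5

Repeated division:
6654455 = 28×236805 + 23915
236805 = 9×23915 + 21570
23915 = 1×21570 + 2345
21570 = 9×2345 + 465
2345 = 5×465 + 20
465 = 23×20 + 5
20 = 4×5 + 0
gcd(236805, 6654455) = 5.
Back-substituting:
5 = 465 − 23·20
5 = −23·2345 + 116·465
5 = 116·21570 − 1067·2345
5 = −1067·23915 + 1183·21570
5 = 1183·236805 − 11714·23915
5 = −11714·6654455 + 329175·236805
So 5 = (-11714)·6654455 + (329175)·236805.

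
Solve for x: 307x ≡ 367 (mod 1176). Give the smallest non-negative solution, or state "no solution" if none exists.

First find gcd(307, 1176):
1176 = 3*307 + 255
307 = 1*255 + 52
255 = 4*52 + 47
52 = 1*47 + 5
47 = 9*5 + 2
5 = 2*2 + 1
2 = 2*1 + 0
gcd = 1, so a unique solution mod 1176 exists.
Back-substitute for the Bézout coefficients:
1 = 5 − 2·2
1 = −2·47 + 19·5
1 = 19·52 − 21·47
1 = −21·255 + 103·52
1 = 103·307 − 124·255
1 = −124·1176 + 475·307
So 307·(475) ≡ 1 (mod 1176), giving 307⁻¹ ≡ 475.
x ≡ 307⁻¹·367 ≡ 475·367 ≡ 277 (mod 1176).

277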